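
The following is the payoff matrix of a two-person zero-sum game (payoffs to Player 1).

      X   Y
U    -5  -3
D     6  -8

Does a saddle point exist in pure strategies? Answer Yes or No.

Row minima: U → -5, D → -8; maximin = -5.
Column maxima: X → 6, Y → -3; minimax = -3.
-5 ≠ -3, so no pure-strategy equilibrium exists.

No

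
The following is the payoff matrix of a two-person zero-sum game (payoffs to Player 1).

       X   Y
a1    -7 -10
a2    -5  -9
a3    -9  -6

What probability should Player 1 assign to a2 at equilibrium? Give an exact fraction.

3/7

Row minima: a1 → -10, a2 → -9, a3 → -9; maximin = -9.
Column maxima: X → -5, Y → -6; minimax = -6.
-9 ≠ -6, so there is no saddle point; optimal play is mixed.
a1 is strictly dominated by a2, so Player 1 never plays it.
On the remaining 2×2 (a2, a3 vs X, Y):
Let Player 1 play a2 with probability p. Expected payoff against X: (-5)p + (-9)(1−p) = 4p − 9; against Y: (-9)p + (-6)(1−p) = −3p − 6.
Setting these equal: 4p − 9 = −3p − 6 ⇒ 7p = 3 ⇒ p = 3/7, and the value is (4)·(3/7) − 9 = -51/7.
For Player 2: with q = P(X), equating a2's and a3's payoffs gives 4q − 9 = −3q − 6 ⇒ q = 3/7.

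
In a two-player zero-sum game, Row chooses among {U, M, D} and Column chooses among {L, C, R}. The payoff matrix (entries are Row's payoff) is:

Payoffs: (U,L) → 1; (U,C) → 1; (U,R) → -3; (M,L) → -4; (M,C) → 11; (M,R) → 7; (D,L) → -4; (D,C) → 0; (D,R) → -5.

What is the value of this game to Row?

-1/3

Row minima: U → -3, M → -4, D → -5; maximin = -3.
Column maxima: L → 1, C → 11, R → 7; minimax = 1.
-3 ≠ 1, so there is no saddle point; optimal play is mixed.
D is strictly dominated by U, so Row never plays it.
C is strictly dominated by R (it gives Row strictly more in every row), so Column never plays it.
On the remaining 2×2 (U, M vs L, R):
Let Row play U with probability p. Expected payoff against L: 1p + (-4)(1−p) = 5p − 4; against R: (-3)p + 7(1−p) = −10p + 7.
Setting these equal: 5p − 4 = −10p + 7 ⇒ 15p = 11 ⇒ p = 11/15, and the value is (5)·(11/15) − 4 = -1/3.
For Column: with q = P(L), equating U's and M's payoffs gives 4q − 3 = −11q + 7 ⇒ q = 2/3.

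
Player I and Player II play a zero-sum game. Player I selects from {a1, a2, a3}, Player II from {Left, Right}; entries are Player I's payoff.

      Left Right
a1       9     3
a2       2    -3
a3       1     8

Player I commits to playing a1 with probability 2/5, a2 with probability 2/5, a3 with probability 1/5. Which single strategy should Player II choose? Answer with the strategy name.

Right

If Player II plays Left, Player I's expected payoff is (2/5)·9 + (2/5)·2 + (1/5)·1 = 23/5.
If Player II plays Right, Player I's expected payoff is (2/5)·3 + (2/5)·(-3) + (1/5)·8 = 8/5.
Player II minimizes Player I's payoff; the smallest is 8/5, so the best response is Right.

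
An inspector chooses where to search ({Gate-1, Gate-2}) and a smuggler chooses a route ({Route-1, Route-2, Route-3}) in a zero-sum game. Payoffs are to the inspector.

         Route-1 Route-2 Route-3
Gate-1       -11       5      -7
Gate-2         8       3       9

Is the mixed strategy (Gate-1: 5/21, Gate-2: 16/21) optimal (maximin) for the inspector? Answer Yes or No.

Yes

Against Route-1 this mix gives (5/21)·(-11) + (16/21)·8 = 73/21.
Against Route-2 this mix gives (5/21)·5 + (16/21)·3 = 73/21.
Against Route-3 this mix gives (5/21)·(-7) + (16/21)·9 = 109/21.
All of the smuggler's active replies (Route-1, Route-2) yield 73/21, and no column does worse for the inspector. The mix makes the smuggler indifferent and guarantees 73/21, so it is optimal.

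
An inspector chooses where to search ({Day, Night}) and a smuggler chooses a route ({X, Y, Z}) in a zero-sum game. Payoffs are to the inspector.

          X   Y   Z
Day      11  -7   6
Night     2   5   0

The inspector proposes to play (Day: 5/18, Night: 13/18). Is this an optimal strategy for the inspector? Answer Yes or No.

Against X this mix gives (5/18)·11 + (13/18)·2 = 9/2.
Against Y this mix gives (5/18)·(-7) + (13/18)·5 = 5/3.
Against Z this mix gives (5/18)·6 + (13/18)·0 = 5/3.
All of the smuggler's active replies (Y, Z) yield 5/3, and no column does worse for the inspector. The mix makes the smuggler indifferent and guarantees 5/3, so it is optimal.

Yes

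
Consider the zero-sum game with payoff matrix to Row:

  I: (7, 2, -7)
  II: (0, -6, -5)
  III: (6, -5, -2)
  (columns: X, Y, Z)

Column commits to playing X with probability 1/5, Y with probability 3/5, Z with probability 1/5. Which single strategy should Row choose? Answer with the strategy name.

Expected payoff of I: (1/5)·7 + (3/5)·2 + (1/5)·(-7) = 6/5.
Expected payoff of II: (1/5)·0 + (3/5)·(-6) + (1/5)·(-5) = -23/5.
Expected payoff of III: (1/5)·6 + (3/5)·(-5) + (1/5)·(-2) = -11/5.
The largest is 6/5, so Row's best response is I.

I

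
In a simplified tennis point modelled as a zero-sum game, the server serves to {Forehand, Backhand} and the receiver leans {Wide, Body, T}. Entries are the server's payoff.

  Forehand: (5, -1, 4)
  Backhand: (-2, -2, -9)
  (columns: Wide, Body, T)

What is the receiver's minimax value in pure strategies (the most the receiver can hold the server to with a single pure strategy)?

-1

Column maxima: Wide → 5, Body → -1, T → 4.
The smallest of these is -1.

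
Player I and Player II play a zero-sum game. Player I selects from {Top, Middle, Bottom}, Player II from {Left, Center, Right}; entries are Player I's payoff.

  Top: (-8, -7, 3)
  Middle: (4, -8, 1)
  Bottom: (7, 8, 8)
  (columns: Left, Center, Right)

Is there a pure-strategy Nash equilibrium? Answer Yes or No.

Row minima: Top → -8, Middle → -8, Bottom → 7; maximin = 7.
Column maxima: Left → 7, Center → 8, Right → 8; minimax = 7.
maximin = minimax = 7, so a saddle point exists.

Yes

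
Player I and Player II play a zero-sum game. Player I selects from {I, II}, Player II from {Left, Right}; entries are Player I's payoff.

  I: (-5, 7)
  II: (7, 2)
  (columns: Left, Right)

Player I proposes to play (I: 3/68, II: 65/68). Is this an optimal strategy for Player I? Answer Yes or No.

No

Against Left this mix gives (3/68)·(-5) + (65/68)·7 = 110/17.
Against Right this mix gives (3/68)·7 + (65/68)·2 = 151/68.
Player II will play Right, holding Player I to 151/68. Shifting weight toward the row that does better against Right would raise this floor (the equalizing mix achieves 59/17 against both Right and Left), so the proposed strategy is not optimal.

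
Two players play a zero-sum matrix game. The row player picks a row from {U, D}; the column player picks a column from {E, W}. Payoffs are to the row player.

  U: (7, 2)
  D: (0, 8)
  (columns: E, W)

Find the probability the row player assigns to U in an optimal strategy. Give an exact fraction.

8/13

Row minima: U → 2, D → 0; maximin = 2.
Column maxima: E → 7, W → 8; minimax = 7.
2 ≠ 7, so there is no saddle point; optimal play is mixed.
Let the row player play U with probability p. Expected payoff against E: 7p + 0(1−p) = 7p; against W: 2p + 8(1−p) = −6p + 8.
Setting these equal: 7p = −6p + 8 ⇒ 13p = 8 ⇒ p = 8/13, and the value is (7)·(8/13) = 56/13.
For the column player: with q = P(E), equating U's and D's payoffs gives 5q + 2 = −8q + 8 ⇒ q = 6/13.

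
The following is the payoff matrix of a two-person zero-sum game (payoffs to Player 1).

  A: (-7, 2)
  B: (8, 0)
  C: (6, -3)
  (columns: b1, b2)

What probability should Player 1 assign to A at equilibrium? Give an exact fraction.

Row minima: A → -7, B → 0, C → -3; maximin = 0.
Column maxima: b1 → 8, b2 → 2; minimax = 2.
0 ≠ 2, so there is no saddle point; optimal play is mixed.
C is strictly dominated by B, so Player 1 never plays it.
On the remaining 2×2 (A, B vs b1, b2):
Let Player 1 play A with probability p. Expected payoff against b1: (-7)p + 8(1−p) = −15p + 8; against b2: 2p + 0(1−p) = 2p.
Setting these equal: −15p + 8 = 2p ⇒ −17p = -8 ⇒ p = 8/17, and the value is (-15)·(8/17) + 8 = 16/17.
For Player 2: with q = P(b1), equating A's and B's payoffs gives −9q + 2 = 8q ⇒ q = 2/17.

8/17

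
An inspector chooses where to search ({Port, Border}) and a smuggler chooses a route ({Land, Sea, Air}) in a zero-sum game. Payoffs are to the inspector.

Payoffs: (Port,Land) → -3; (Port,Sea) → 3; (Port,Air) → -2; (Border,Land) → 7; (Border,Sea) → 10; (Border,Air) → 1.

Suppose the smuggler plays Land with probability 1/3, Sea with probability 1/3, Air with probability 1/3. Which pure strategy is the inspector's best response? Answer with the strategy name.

Expected payoff of Port: (1/3)·(-3) + (1/3)·3 + (1/3)·(-2) = -2/3.
Expected payoff of Border: (1/3)·7 + (1/3)·10 + (1/3)·1 = 6.
The largest is 6, so the inspector's best response is Border.

Border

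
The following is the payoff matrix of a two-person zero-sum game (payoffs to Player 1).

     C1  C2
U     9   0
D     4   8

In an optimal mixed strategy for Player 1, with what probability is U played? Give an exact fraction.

4/13

Row minima: U → 0, D → 4; maximin = 4.
Column maxima: C1 → 9, C2 → 8; minimax = 8.
4 ≠ 8, so there is no saddle point; optimal play is mixed.
Let Player 1 play U with probability p. Expected payoff against C1: 9p + 4(1−p) = 5p + 4; against C2: 0p + 8(1−p) = −8p + 8.
Setting these equal: 5p + 4 = −8p + 8 ⇒ 13p = 4 ⇒ p = 4/13, and the value is (5)·(4/13) + 4 = 72/13.
For Player 2: with q = P(C1), equating U's and D's payoffs gives 9q = −4q + 8 ⇒ q = 8/13.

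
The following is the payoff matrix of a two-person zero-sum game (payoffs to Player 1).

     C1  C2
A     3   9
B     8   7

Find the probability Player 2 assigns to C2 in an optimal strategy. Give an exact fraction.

5/7

Row minima: A → 3, B → 7; maximin = 7.
Column maxima: C1 → 8, C2 → 9; minimax = 8.
7 ≠ 8, so there is no saddle point; optimal play is mixed.
Let Player 1 play A with probability p. Expected payoff against C1: 3p + 8(1−p) = −5p + 8; against C2: 9p + 7(1−p) = 2p + 7.
Setting these equal: −5p + 8 = 2p + 7 ⇒ −7p = -1 ⇒ p = 1/7, and the value is (-5)·(1/7) + 8 = 51/7.
For Player 2: with q = P(C1), equating A's and B's payoffs gives −6q + 9 = q + 7 ⇒ q = 2/7.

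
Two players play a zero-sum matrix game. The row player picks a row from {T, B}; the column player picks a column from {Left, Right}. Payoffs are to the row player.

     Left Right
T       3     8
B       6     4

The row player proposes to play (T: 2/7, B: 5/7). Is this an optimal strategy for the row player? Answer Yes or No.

Against Left this mix gives (2/7)·3 + (5/7)·6 = 36/7.
Against Right this mix gives (2/7)·8 + (5/7)·4 = 36/7.
All of the column player's active replies (Left, Right) yield 36/7, and no column does worse for the row player. The mix makes the column player indifferent and guarantees 36/7, so it is optimal.

Yes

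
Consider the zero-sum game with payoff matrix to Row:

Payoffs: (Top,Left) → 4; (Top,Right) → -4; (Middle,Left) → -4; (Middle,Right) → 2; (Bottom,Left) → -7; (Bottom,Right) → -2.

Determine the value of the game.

-4/7

Row minima: Top → -4, Middle → -4, Bottom → -7; maximin = -4.
Column maxima: Left → 4, Right → 2; minimax = 2.
-4 ≠ 2, so there is no saddle point; optimal play is mixed.
Bottom is strictly dominated by Middle, so Row never plays it.
On the remaining 2×2 (Top, Middle vs Left, Right):
Let Row play Top with probability p. Expected payoff against Left: 4p + (-4)(1−p) = 8p − 4; against Right: (-4)p + 2(1−p) = −6p + 2.
Setting these equal: 8p − 4 = −6p + 2 ⇒ 14p = 6 ⇒ p = 3/7, and the value is (8)·(3/7) − 4 = -4/7.
For Column: with q = P(Left), equating Top's and Middle's payoffs gives 8q − 4 = −6q + 2 ⇒ q = 3/7.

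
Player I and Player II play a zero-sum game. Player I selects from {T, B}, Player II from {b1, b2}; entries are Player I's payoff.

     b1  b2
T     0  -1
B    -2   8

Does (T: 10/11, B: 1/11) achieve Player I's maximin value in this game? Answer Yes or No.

Against b1 this mix gives (10/11)·0 + (1/11)·(-2) = -2/11.
Against b2 this mix gives (10/11)·(-1) + (1/11)·8 = -2/11.
All of Player II's active replies (b1, b2) yield -2/11, and no column does worse for Player I. The mix makes Player II indifferent and guarantees -2/11, so it is optimal.

Yes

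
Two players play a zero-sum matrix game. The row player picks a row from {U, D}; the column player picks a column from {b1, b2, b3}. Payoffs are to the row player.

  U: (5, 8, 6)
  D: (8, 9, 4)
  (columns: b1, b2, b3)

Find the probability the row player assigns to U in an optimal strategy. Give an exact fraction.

4/5

Row minima: U → 5, D → 4; maximin = 5.
Column maxima: b1 → 8, b2 → 9, b3 → 6; minimax = 6.
5 ≠ 6, so there is no saddle point; optimal play is mixed.
b2 is strictly dominated by b1 (it gives the row player strictly more in every row), so the column player never plays it.
On the remaining 2×2 (U, D vs b1, b3):
Let the row player play U with probability p. Expected payoff against b1: 5p + 8(1−p) = −3p + 8; against b3: 6p + 4(1−p) = 2p + 4.
Setting these equal: −3p + 8 = 2p + 4 ⇒ −5p = -4 ⇒ p = 4/5, and the value is (-3)·(4/5) + 8 = 28/5.
For the column player: with q = P(b1), equating U's and D's payoffs gives −q + 6 = 4q + 4 ⇒ q = 2/5.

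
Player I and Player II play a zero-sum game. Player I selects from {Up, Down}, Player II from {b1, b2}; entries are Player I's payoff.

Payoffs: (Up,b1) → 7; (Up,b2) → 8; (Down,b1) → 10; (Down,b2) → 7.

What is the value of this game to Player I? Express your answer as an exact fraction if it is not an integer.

31/4

Row minima: Up → 7, Down → 7; maximin = 7.
Column maxima: b1 → 10, b2 → 8; minimax = 8.
7 ≠ 8, so there is no saddle point; optimal play is mixed.
Let Player I play Up with probability p. Expected payoff against b1: 7p + 10(1−p) = −3p + 10; against b2: 8p + 7(1−p) = p + 7.
Setting these equal: −3p + 10 = p + 7 ⇒ −4p = -3 ⇒ p = 3/4, and the value is (-3)·(3/4) + 10 = 31/4.
For Player II: with q = P(b1), equating Up's and Down's payoffs gives −q + 8 = 3q + 7 ⇒ q = 1/4.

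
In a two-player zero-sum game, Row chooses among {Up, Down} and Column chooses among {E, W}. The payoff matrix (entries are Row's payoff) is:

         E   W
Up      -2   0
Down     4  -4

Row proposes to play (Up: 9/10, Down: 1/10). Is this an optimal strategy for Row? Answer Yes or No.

Against E this mix gives (9/10)·(-2) + (1/10)·4 = -7/5.
Against W this mix gives (9/10)·0 + (1/10)·(-4) = -2/5.
Column will play E, holding Row to -7/5. Shifting weight toward the row that does better against E would raise this floor (the equalizing mix achieves -4/5 against both E and W), so the proposed strategy is not optimal.

No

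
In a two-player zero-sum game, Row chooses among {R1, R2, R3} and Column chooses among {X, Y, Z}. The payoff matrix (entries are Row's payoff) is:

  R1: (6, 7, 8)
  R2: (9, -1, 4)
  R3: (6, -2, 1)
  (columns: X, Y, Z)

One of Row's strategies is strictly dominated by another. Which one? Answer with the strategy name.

R2 gives a strictly higher payoff than R3 against every column: 9 > 6, -1 > -2, 4 > 1.
So R3 is strictly dominated and Row never plays it.

R3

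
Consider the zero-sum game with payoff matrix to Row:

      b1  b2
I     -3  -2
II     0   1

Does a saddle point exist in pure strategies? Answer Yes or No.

Row minima: I → -3, II → 0; maximin = 0.
Column maxima: b1 → 0, b2 → 1; minimax = 0.
maximin = minimax = 0, so a saddle point exists.

Yes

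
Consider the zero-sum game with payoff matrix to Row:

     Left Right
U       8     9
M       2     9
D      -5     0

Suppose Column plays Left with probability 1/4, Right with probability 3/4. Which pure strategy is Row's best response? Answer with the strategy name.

U

Expected payoff of U: (1/4)·8 + (3/4)·9 = 35/4.
Expected payoff of M: (1/4)·2 + (3/4)·9 = 29/4.
Expected payoff of D: (1/4)·(-5) + (3/4)·0 = -5/4.
The largest is 35/4, so Row's best response is U.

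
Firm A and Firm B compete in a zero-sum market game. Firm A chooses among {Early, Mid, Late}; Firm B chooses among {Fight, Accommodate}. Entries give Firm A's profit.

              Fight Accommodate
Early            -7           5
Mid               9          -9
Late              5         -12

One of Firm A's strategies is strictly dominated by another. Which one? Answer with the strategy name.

Late

Mid gives a strictly higher payoff than Late against every column: 9 > 5, -9 > -12.
So Late is strictly dominated and Firm A never plays it.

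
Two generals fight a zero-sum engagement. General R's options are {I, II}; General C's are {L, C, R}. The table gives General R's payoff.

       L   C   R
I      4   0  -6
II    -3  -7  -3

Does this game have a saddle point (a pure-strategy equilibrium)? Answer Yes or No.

No

Row minima: I → -6, II → -7; maximin = -6.
Column maxima: L → 4, C → 0, R → -3; minimax = -3.
-6 ≠ -3, so no pure-strategy equilibrium exists.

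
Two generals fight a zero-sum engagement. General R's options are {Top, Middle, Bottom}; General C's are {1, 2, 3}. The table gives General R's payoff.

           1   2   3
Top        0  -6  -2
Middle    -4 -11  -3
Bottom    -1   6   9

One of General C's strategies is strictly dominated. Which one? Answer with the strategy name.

3

2 holds General R's payoff strictly below 3 in every row: -6 < -2, -11 < -3, 6 < 9.
So 3 is strictly dominated for General C.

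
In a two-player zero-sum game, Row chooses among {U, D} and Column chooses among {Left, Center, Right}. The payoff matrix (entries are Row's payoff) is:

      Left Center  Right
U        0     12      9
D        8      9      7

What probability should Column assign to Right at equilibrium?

Row minima: U → 0, D → 7; maximin = 7.
Column maxima: Left → 8, Center → 12, Right → 9; minimax = 8.
7 ≠ 8, so there is no saddle point; optimal play is mixed.
Center is strictly dominated by Left (it gives Row strictly more in every row), so Column never plays it.
On the remaining 2×2 (U, D vs Left, Right):
Let Row play U with probability p. Expected payoff against Left: 0p + 8(1−p) = −8p + 8; against Right: 9p + 7(1−p) = 2p + 7.
Setting these equal: −8p + 8 = 2p + 7 ⇒ −10p = -1 ⇒ p = 1/10, and the value is (-8)·(1/10) + 8 = 36/5.
For Column: with q = P(Left), equating U's and D's payoffs gives −9q + 9 = q + 7 ⇒ q = 1/5.

4/5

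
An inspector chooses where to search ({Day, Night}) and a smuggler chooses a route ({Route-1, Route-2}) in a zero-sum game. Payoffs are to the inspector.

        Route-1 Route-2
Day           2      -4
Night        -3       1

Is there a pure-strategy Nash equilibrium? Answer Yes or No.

No

Row minima: Day → -4, Night → -3; maximin = -3.
Column maxima: Route-1 → 2, Route-2 → 1; minimax = 1.
-3 ≠ 1, so no pure-strategy equilibrium exists.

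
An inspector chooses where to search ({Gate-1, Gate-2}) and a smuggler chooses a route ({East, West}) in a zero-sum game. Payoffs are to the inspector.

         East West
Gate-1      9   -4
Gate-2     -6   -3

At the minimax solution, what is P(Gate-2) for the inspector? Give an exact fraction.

13/16

Row minima: Gate-1 → -4, Gate-2 → -6; maximin = -4.
Column maxima: East → 9, West → -3; minimax = -3.
-4 ≠ -3, so there is no saddle point; optimal play is mixed.
Let the inspector play Gate-1 with probability p. Expected payoff against East: 9p + (-6)(1−p) = 15p − 6; against West: (-4)p + (-3)(1−p) = −p − 3.
Setting these equal: 15p − 6 = −p − 3 ⇒ 16p = 3 ⇒ p = 3/16, and the value is (15)·(3/16) − 6 = -51/16.
For the smuggler: with q = P(East), equating Gate-1's and Gate-2's payoffs gives 13q − 4 = −3q − 3 ⇒ q = 1/16.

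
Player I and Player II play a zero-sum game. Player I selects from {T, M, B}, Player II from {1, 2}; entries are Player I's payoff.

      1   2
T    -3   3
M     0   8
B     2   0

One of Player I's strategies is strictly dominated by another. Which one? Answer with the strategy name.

T

M gives a strictly higher payoff than T against every column: 0 > -3, 8 > 3.
So T is strictly dominated and Player I never plays it.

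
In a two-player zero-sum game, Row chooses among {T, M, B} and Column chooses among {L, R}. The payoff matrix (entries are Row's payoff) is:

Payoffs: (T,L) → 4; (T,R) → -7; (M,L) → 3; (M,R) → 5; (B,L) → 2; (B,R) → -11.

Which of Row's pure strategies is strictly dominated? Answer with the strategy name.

B

T gives a strictly higher payoff than B against every column: 4 > 2, -7 > -11.
So B is strictly dominated and Row never plays it.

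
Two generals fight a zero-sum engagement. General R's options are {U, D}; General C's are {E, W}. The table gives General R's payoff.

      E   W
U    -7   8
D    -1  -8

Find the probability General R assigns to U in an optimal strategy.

Row minima: U → -7, D → -8; maximin = -7.
Column maxima: E → -1, W → 8; minimax = -1.
-7 ≠ -1, so there is no saddle point; optimal play is mixed.
Let General R play U with probability p. Expected payoff against E: (-7)p + (-1)(1−p) = −6p − 1; against W: 8p + (-8)(1−p) = 16p − 8.
Setting these equal: −6p − 1 = 16p − 8 ⇒ −22p = -7 ⇒ p = 7/22, and the value is (-6)·(7/22) − 1 = -32/11.
For General C: with q = P(E), equating U's and D's payoffs gives −15q + 8 = 7q − 8 ⇒ q = 8/11.

7/22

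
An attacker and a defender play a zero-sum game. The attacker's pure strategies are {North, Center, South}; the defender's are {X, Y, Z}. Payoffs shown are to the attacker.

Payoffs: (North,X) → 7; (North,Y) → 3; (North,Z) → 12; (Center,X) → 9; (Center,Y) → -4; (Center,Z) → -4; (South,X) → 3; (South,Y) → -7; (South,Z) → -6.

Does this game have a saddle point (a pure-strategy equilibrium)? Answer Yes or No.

Row minima: North → 3, Center → -4, South → -7; maximin = 3.
Column maxima: X → 9, Y → 3, Z → 12; minimax = 3.
maximin = minimax = 3, so a saddle point exists.

Yes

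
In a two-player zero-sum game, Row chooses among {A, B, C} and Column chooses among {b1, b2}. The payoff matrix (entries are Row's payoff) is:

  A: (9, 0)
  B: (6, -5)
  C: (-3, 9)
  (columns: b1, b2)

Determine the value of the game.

Row minima: A → 0, B → -5, C → -3; maximin = 0.
Column maxima: b1 → 9, b2 → 9; minimax = 9.
0 ≠ 9, so there is no saddle point; optimal play is mixed.
B is strictly dominated by A, so Row never plays it.
On the remaining 2×2 (A, C vs b1, b2):
Let Row play A with probability p. Expected payoff against b1: 9p + (-3)(1−p) = 12p − 3; against b2: 0p + 9(1−p) = −9p + 9.
Setting these equal: 12p − 3 = −9p + 9 ⇒ 21p = 12 ⇒ p = 4/7, and the value is (12)·(4/7) − 3 = 27/7.
For Column: with q = P(b1), equating A's and C's payoffs gives 9q = −12q + 9 ⇒ q = 3/7.

27/7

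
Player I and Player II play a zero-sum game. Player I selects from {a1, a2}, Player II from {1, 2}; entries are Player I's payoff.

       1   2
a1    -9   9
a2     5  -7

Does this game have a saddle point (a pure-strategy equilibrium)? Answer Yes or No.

No

Row minima: a1 → -9, a2 → -7; maximin = -7.
Column maxima: 1 → 5, 2 → 9; minimax = 5.
-7 ≠ 5, so no pure-strategy equilibrium exists.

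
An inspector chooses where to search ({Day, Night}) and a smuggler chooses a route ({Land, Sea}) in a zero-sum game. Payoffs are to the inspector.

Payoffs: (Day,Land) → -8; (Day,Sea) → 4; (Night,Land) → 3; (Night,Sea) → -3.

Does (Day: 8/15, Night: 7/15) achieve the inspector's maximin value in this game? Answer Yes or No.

No

Against Land this mix gives (8/15)·(-8) + (7/15)·3 = -43/15.
Against Sea this mix gives (8/15)·4 + (7/15)·(-3) = 11/15.
The smuggler will play Land, holding the inspector to -43/15. Shifting weight toward the row that does better against Land would raise this floor (the equalizing mix achieves -2/3 against both Land and Sea), so the proposed strategy is not optimal.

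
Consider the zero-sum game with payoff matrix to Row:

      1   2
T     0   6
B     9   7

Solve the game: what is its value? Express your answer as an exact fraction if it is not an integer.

7

Row minima: T → 0, B → 7; maximin = 7.
Column maxima: 1 → 9, 2 → 7; minimax = 7.
Since maximin = minimax = 7, there is a saddle point and the value is 7.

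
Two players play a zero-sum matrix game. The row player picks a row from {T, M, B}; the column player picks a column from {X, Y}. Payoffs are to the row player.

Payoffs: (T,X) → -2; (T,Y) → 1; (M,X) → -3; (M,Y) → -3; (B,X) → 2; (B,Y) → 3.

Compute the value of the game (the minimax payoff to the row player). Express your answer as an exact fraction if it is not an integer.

Row minima: T → -2, M → -3, B → 2; maximin = 2.
Column maxima: X → 2, Y → 3; minimax = 2.
Since maximin = minimax = 2, there is a saddle point and the value is 2.

2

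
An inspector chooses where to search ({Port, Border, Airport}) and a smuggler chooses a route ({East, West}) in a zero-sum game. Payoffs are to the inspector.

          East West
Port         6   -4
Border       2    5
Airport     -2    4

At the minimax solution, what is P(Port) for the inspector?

3/13

Row minima: Port → -4, Border → 2, Airport → -2; maximin = 2.
Column maxima: East → 6, West → 5; minimax = 5.
2 ≠ 5, so there is no saddle point; optimal play is mixed.
Airport is strictly dominated by Border, so the inspector never plays it.
On the remaining 2×2 (Port, Border vs East, West):
Let the inspector play Port with probability p. Expected payoff against East: 6p + 2(1−p) = 4p + 2; against West: (-4)p + 5(1−p) = −9p + 5.
Setting these equal: 4p + 2 = −9p + 5 ⇒ 13p = 3 ⇒ p = 3/13, and the value is (4)·(3/13) + 2 = 38/13.
For the smuggler: with q = P(East), equating Port's and Border's payoffs gives 10q − 4 = −3q + 5 ⇒ q = 9/13.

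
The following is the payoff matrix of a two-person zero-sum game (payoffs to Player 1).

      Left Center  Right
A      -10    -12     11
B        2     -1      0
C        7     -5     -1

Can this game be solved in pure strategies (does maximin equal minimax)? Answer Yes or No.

Row minima: A → -12, B → -1, C → -5; maximin = -1.
Column maxima: Left → 7, Center → -1, Right → 11; minimax = -1.
maximin = minimax = -1, so a saddle point exists.

Yes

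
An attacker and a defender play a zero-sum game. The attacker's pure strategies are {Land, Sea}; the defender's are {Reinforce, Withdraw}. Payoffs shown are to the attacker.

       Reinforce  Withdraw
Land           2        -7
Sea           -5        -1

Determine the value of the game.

Row minima: Land → -7, Sea → -5; maximin = -5.
Column maxima: Reinforce → 2, Withdraw → -1; minimax = -1.
-5 ≠ -1, so there is no saddle point; optimal play is mixed.
Let the attacker play Land with probability p. Expected payoff against Reinforce: 2p + (-5)(1−p) = 7p − 5; against Withdraw: (-7)p + (-1)(1−p) = −6p − 1.
Setting these equal: 7p − 5 = −6p − 1 ⇒ 13p = 4 ⇒ p = 4/13, and the value is (7)·(4/13) − 5 = -37/13.
For the defender: with q = P(Reinforce), equating Land's and Sea's payoffs gives 9q − 7 = −4q − 1 ⇒ q = 6/13.

-37/13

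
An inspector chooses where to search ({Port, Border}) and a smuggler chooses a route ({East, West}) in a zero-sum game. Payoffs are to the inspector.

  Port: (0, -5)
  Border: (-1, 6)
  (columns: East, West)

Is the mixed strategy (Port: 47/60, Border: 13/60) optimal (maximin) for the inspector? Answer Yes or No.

No

Against East this mix gives (47/60)·0 + (13/60)·(-1) = -13/60.
Against West this mix gives (47/60)·(-5) + (13/60)·6 = -157/60.
The smuggler will play West, holding the inspector to -157/60. Shifting weight toward the row that does better against West would raise this floor (the equalizing mix achieves -5/12 against both West and East), so the proposed strategy is not optimal.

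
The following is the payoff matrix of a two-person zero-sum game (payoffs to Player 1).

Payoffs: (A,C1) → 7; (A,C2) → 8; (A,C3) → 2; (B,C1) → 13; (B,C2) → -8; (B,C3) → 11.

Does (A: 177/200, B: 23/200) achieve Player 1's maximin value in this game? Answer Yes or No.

Against C1 this mix gives (177/200)·7 + (23/200)·13 = 769/100.
Against C2 this mix gives (177/200)·8 + (23/200)·(-8) = 154/25.
Against C3 this mix gives (177/200)·2 + (23/200)·11 = 607/200.
Player 2 will play C3, holding Player 1 to 607/200. Shifting weight toward the row that does better against C3 would raise this floor (the equalizing mix achieves 104/25 against both C3 and C2), so the proposed strategy is not optimal.

No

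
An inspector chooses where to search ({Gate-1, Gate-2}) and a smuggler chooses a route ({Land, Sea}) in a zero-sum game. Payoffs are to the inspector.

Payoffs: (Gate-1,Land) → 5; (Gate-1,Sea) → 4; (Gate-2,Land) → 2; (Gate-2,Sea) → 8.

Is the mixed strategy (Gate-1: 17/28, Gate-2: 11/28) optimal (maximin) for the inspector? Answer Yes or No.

Against Land this mix gives (17/28)·5 + (11/28)·2 = 107/28.
Against Sea this mix gives (17/28)·4 + (11/28)·8 = 39/7.
The smuggler will play Land, holding the inspector to 107/28. Shifting weight toward the row that does better against Land would raise this floor (the equalizing mix achieves 32/7 against both Land and Sea), so the proposed strategy is not optimal.

No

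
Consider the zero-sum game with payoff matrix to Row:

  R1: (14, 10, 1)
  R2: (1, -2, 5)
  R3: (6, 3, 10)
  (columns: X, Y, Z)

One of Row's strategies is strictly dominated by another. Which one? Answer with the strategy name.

R2

R3 gives a strictly higher payoff than R2 against every column: 6 > 1, 3 > -2, 10 > 5.
So R2 is strictly dominated and Row never plays it.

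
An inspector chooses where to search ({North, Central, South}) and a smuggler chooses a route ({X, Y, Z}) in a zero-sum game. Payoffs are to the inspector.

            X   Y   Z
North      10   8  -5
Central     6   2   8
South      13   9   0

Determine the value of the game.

24/5

Row minima: North → -5, Central → 2, South → 0; maximin = 2.
Column maxima: X → 13, Y → 9, Z → 8; minimax = 8.
2 ≠ 8, so there is no saddle point; optimal play is mixed.
North is strictly dominated by South, so the inspector never plays it.
X is strictly dominated by Y (it gives the inspector strictly more in every row), so the smuggler never plays it.
On the remaining 2×2 (Central, South vs Y, Z):
Let the inspector play Central with probability p. Expected payoff against Y: 2p + 9(1−p) = −7p + 9; against Z: 8p + 0(1−p) = 8p.
Setting these equal: −7p + 9 = 8p ⇒ −15p = -9 ⇒ p = 3/5, and the value is (-7)·(3/5) + 9 = 24/5.
For the smuggler: with q = P(Y), equating Central's and South's payoffs gives −6q + 8 = 9q ⇒ q = 8/15.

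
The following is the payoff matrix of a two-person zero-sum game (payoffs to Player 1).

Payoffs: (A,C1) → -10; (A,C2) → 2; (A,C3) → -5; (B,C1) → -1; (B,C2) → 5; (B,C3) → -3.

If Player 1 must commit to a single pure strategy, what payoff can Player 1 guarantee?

Row minima: A → -10, B → -3.
The best of these is -3.

-3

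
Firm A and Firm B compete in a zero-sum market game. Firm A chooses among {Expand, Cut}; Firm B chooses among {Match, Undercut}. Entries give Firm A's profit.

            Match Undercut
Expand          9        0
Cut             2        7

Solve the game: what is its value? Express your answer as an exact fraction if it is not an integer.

Row minima: Expand → 0, Cut → 2; maximin = 2.
Column maxima: Match → 9, Undercut → 7; minimax = 7.
2 ≠ 7, so there is no saddle point; optimal play is mixed.
Let Firm A play Expand with probability p. Expected payoff against Match: 9p + 2(1−p) = 7p + 2; against Undercut: 0p + 7(1−p) = −7p + 7.
Setting these equal: 7p + 2 = −7p + 7 ⇒ 14p = 5 ⇒ p = 5/14, and the value is (7)·(5/14) + 2 = 9/2.
For Firm B: with q = P(Match), equating Expand's and Cut's payoffs gives 9q = −5q + 7 ⇒ q = 1/2.

9/2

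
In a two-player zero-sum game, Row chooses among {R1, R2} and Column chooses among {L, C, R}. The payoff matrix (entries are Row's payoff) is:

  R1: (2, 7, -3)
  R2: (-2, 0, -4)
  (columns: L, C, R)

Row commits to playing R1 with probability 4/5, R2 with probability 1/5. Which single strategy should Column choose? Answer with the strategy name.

R

If Column plays L, Row's expected payoff is (4/5)·2 + (1/5)·(-2) = 6/5.
If Column plays C, Row's expected payoff is (4/5)·7 + (1/5)·0 = 28/5.
If Column plays R, Row's expected payoff is (4/5)·(-3) + (1/5)·(-4) = -16/5.
Column minimizes Row's payoff; the smallest is -16/5, so the best response is R.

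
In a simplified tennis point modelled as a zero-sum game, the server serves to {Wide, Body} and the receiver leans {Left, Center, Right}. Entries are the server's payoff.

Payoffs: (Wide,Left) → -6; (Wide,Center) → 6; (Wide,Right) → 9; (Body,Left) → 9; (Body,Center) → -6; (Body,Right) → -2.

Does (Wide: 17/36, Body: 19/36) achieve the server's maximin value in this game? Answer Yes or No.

Against Left this mix gives (17/36)·(-6) + (19/36)·9 = 23/12.
Against Center this mix gives (17/36)·6 + (19/36)·(-6) = -1/3.
Against Right this mix gives (17/36)·9 + (19/36)·(-2) = 115/36.
The receiver will play Center, holding the server to -1/3. Shifting weight toward the row that does better against Center would raise this floor (the equalizing mix achieves 2/3 against both Center and Left), so the proposed strategy is not optimal.

No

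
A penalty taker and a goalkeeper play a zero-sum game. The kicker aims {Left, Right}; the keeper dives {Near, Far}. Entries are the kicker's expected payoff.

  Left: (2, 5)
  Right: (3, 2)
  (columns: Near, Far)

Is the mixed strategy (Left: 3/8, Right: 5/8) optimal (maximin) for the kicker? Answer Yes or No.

Against Near this mix gives (3/8)·2 + (5/8)·3 = 21/8.
Against Far this mix gives (3/8)·5 + (5/8)·2 = 25/8.
The keeper will play Near, holding the kicker to 21/8. Shifting weight toward the row that does better against Near would raise this floor (the equalizing mix achieves 11/4 against both Near and Far), so the proposed strategy is not optimal.

No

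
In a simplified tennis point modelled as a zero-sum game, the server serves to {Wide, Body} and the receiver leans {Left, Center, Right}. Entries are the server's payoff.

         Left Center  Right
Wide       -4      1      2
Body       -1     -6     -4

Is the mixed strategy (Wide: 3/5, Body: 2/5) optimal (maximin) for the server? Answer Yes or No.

No

Against Left this mix gives (3/5)·(-4) + (2/5)·(-1) = -14/5.
Against Center this mix gives (3/5)·1 + (2/5)·(-6) = -9/5.
Against Right this mix gives (3/5)·2 + (2/5)·(-4) = -2/5.
The receiver will play Left, holding the server to -14/5. Shifting weight toward the row that does better against Left would raise this floor (the equalizing mix achieves -5/2 against both Left and Center), so the proposed strategy is not optimal.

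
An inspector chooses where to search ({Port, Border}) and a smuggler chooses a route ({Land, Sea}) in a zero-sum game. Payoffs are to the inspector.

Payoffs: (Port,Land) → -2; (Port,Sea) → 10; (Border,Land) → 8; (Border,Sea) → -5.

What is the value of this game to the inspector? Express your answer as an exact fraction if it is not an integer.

Row minima: Port → -2, Border → -5; maximin = -2.
Column maxima: Land → 8, Sea → 10; minimax = 8.
-2 ≠ 8, so there is no saddle point; optimal play is mixed.
Let the inspector play Port with probability p. Expected payoff against Land: (-2)p + 8(1−p) = −10p + 8; against Sea: 10p + (-5)(1−p) = 15p − 5.
Setting these equal: −10p + 8 = 15p − 5 ⇒ −25p = -13 ⇒ p = 13/25, and the value is (-10)·(13/25) + 8 = 14/5.
For the smuggler: with q = P(Land), equating Port's and Border's payoffs gives −12q + 10 = 13q − 5 ⇒ q = 3/5.

14/5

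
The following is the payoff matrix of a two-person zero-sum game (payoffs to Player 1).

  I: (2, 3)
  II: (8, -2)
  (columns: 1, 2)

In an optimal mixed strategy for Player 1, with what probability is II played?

Row minima: I → 2, II → -2; maximin = 2.
Column maxima: 1 → 8, 2 → 3; minimax = 3.
2 ≠ 3, so there is no saddle point; optimal play is mixed.
Let Player 1 play I with probability p. Expected payoff against 1: 2p + 8(1−p) = −6p + 8; against 2: 3p + (-2)(1−p) = 5p − 2.
Setting these equal: −6p + 8 = 5p − 2 ⇒ −11p = -10 ⇒ p = 10/11, and the value is (-6)·(10/11) + 8 = 28/11.
For Player 2: with q = P(1), equating I's and II's payoffs gives −q + 3 = 10q − 2 ⇒ q = 5/11.

1/11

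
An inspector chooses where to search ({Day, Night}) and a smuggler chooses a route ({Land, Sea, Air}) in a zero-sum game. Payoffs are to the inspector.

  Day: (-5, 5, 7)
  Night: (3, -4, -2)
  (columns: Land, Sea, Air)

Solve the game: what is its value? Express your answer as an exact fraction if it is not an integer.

-5/17

Row minima: Day → -5, Night → -4; maximin = -4.
Column maxima: Land → 3, Sea → 5, Air → 7; minimax = 3.
-4 ≠ 3, so there is no saddle point; optimal play is mixed.
Air is strictly dominated by Sea (it gives the inspector strictly more in every row), so the smuggler never plays it.
On the remaining 2×2 (Day, Night vs Land, Sea):
Let the inspector play Day with probability p. Expected payoff against Land: (-5)p + 3(1−p) = −8p + 3; against Sea: 5p + (-4)(1−p) = 9p − 4.
Setting these equal: −8p + 3 = 9p − 4 ⇒ −17p = -7 ⇒ p = 7/17, and the value is (-8)·(7/17) + 3 = -5/17.
For the smuggler: with q = P(Land), equating Day's and Night's payoffs gives −10q + 5 = 7q − 4 ⇒ q = 9/17.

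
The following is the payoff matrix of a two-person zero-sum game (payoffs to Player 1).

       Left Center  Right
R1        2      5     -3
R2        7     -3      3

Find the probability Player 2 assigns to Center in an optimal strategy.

Row minima: R1 → -3, R2 → -3; maximin = -3.
Column maxima: Left → 7, Center → 5, Right → 3; minimax = 3.
-3 ≠ 3, so there is no saddle point; optimal play is mixed.
Left is strictly dominated by Right (it gives Player 1 strictly more in every row), so Player 2 never plays it.
On the remaining 2×2 (R1, R2 vs Center, Right):
Let Player 1 play R1 with probability p. Expected payoff against Center: 5p + (-3)(1−p) = 8p − 3; against Right: (-3)p + 3(1−p) = −6p + 3.
Setting these equal: 8p − 3 = −6p + 3 ⇒ 14p = 6 ⇒ p = 3/7, and the value is (8)·(3/7) − 3 = 3/7.
For Player 2: with q = P(Center), equating R1's and R2's payoffs gives 8q − 3 = −6q + 3 ⇒ q = 3/7.

3/7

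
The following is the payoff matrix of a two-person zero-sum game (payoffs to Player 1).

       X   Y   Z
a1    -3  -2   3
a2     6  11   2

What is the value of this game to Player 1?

Row minima: a1 → -3, a2 → 2; maximin = 2.
Column maxima: X → 6, Y → 11, Z → 3; minimax = 3.
2 ≠ 3, so there is no saddle point; optimal play is mixed.
Y is strictly dominated by X (it gives Player 1 strictly more in every row), so Player 2 never plays it.
On the remaining 2×2 (a1, a2 vs X, Z):
Let Player 1 play a1 with probability p. Expected payoff against X: (-3)p + 6(1−p) = −9p + 6; against Z: 3p + 2(1−p) = p + 2.
Setting these equal: −9p + 6 = p + 2 ⇒ −10p = -4 ⇒ p = 2/5, and the value is (-9)·(2/5) + 6 = 12/5.
For Player 2: with q = P(X), equating a1's and a2's payoffs gives −6q + 3 = 4q + 2 ⇒ q = 1/10.

12/5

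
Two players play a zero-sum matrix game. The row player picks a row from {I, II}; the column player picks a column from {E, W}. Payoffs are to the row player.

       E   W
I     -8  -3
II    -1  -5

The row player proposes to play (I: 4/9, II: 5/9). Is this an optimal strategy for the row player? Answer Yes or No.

Against E this mix gives (4/9)·(-8) + (5/9)·(-1) = -37/9.
Against W this mix gives (4/9)·(-3) + (5/9)·(-5) = -37/9.
All of the column player's active replies (E, W) yield -37/9, and no column does worse for the row player. The mix makes the column player indifferent and guarantees -37/9, so it is optimal.

Yes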